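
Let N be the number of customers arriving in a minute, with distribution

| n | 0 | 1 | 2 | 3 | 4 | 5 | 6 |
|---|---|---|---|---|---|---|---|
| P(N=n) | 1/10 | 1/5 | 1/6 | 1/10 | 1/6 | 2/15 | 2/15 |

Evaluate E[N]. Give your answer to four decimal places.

E[N] = Σ n·P(N=n)
 = 0·1/10 + 1·1/5 + 2·1/6 + 3·1/10 + 4·1/6 + 5·2/15 + 6·2/15
 = 0 + 1/5 + 1/3 + 3/10 + 2/3 + 2/3 + 4/5
 = 89/30

2.9667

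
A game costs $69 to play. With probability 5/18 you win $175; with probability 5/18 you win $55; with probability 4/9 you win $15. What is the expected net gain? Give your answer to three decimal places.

E[payout] = 175·5/18 + 55·5/18 + 15·4/9
 = 875/18 + 275/18 + 20/3
 = 635/9
Net = 635/9 - 69 = 14/9

1.556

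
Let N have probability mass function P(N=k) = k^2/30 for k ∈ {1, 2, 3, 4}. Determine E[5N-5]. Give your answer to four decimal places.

E[5N-5] = Σ (5n-5)·P(N=n)
 = 0·1/30 + 5·2/15 + 10·3/10 + 15·8/15
 = 0 + 2/3 + 3 + 8
 = 35/3

11.6667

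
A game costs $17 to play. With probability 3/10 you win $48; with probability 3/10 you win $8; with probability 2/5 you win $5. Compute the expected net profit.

1.8

E[payout] = 48·3/10 + 8·3/10 + 5·2/5
 = 72/5 + 12/5 + 2
 = 94/5
Net = 94/5 - 17 = 9/5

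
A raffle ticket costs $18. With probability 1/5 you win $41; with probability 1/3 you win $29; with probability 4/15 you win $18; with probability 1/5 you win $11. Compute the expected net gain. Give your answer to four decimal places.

E[payout] = 41·1/5 + 29·1/3 + 18·4/15 + 11·1/5
 = 41/5 + 29/3 + 24/5 + 11/5
 = 373/15
Net = 373/15 - 18 = 103/15

6.8667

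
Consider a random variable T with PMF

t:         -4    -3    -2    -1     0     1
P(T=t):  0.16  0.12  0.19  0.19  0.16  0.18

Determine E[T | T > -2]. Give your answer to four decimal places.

-0.0189

P(T > -2) = 0.19 + 0.16 + 0.18 = 0.53.
E[T | T > -2] = [(-1)·0.19 + 0·0.16 + 1·0.18] / 0.53
 = -0.01 / 0.53
 = -1/53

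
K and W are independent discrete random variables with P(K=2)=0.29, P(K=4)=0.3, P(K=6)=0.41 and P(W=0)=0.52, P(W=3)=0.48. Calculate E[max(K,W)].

4.3792

E[max(K,W)] = Σ_k Σ_w max(k,w) · P(K=k)P(W=w)
 = 2·0.1508 + 3·0.1392 + 4·0.156 + 4·0.144 + 6·0.2132 + 6·0.1968
 = 0.3016 + 0.4176 + 0.624 + 0.576 + 1.2792 + 1.1808
 = 4.3792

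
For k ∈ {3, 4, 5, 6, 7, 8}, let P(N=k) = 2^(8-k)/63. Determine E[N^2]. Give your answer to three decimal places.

E[N^2] = Σ n^2·P(N=n)
 = 9·32/63 + 16·16/63 + 25·8/63 + 36·4/63 + 49·2/63 + 64·1/63
 = 32/7 + 256/63 + 200/63 + 16/7 + 14/9 + 64/63
 = 50/3

16.667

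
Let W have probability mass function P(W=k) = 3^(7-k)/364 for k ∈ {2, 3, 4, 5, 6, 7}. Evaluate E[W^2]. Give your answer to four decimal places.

6.9093

E[W^2] = Σ w^2·P(W=w)
 = 4·243/364 + 9·81/364 + 16·27/364 + 25·9/364 + 36·3/364 + 49·1/364
 = 243/91 + 729/364 + 108/91 + 225/364 + 27/91 + 7/52
 = 2515/364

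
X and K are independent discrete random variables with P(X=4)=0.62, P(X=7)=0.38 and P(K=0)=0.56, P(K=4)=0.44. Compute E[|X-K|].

E[|X-K|] = Σ_x Σ_k |x-k| · P(X=x)P(K=k)
 = 4·0.3472 + 0·0.2728 + 7·0.2128 + 3·0.1672
 = 1.3888 + 0 + 1.4896 + 0.5016
 = 3.38

3.38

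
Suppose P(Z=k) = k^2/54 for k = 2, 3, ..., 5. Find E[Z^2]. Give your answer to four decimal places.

E[Z^2] = Σ z^2·P(Z=z)
 = 4·2/27 + 9·1/6 + 16·8/27 + 25·25/54
 = 8/27 + 3/2 + 128/27 + 625/54
 = 163/9

18.1111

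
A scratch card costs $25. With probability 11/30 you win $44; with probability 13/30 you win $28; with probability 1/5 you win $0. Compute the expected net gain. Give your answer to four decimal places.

E[payout] = 44·11/30 + 28·13/30 + 0·1/5
 = 242/15 + 182/15 + 0
 = 424/15
Net = 424/15 - 25 = 49/15

3.2667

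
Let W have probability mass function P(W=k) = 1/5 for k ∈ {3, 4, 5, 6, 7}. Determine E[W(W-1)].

E[W(W-1)] = Σ w(w-1)·P(W=w)
 = 6·1/5 + 12·1/5 + 20·1/5 + 30·1/5 + 42·1/5
 = 6/5 + 12/5 + 4 + 6 + 42/5
 = 22

22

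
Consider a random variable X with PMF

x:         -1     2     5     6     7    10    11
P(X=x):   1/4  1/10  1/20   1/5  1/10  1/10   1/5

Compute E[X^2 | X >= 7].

P(X >= 7) = 1/10 + 1/10 + 1/5 = 2/5.
E[X^2 | X >= 7] = [49·1/10 + 100·1/10 + 121·1/5] / (2/5)
 = 391/10 / (2/5)
 = 391/4

97.75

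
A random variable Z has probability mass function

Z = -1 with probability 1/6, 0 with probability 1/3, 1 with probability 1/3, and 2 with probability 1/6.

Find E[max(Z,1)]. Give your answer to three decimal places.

E[max(Z,1)] = Σ max(z,1)·P(Z=z)
 = 1·1/6 + 1·1/3 + 1·1/3 + 2·1/6
 = 1/6 + 1/3 + 1/3 + 1/3
 = 7/6

1.167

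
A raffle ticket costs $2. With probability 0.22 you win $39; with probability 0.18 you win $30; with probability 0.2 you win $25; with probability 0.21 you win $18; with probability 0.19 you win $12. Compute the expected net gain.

E[payout] = 39·0.22 + 30·0.18 + 25·0.2 + 18·0.21 + 12·0.19
 = 8.58 + 5.4 + 5 + 3.78 + 2.28
 = 25.04
Net = 25.04 - 2 = 23.04

23.04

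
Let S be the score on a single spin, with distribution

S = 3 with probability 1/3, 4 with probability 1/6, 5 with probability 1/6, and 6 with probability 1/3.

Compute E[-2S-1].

-10

E[-2S-1] = Σ (-2s-1)·P(S=s)
 = (-7)·1/3 + (-9)·1/6 + (-11)·1/6 + (-13)·1/3
 = (-7/3) + (-3/2) + (-11/6) + (-13/3)
 = -10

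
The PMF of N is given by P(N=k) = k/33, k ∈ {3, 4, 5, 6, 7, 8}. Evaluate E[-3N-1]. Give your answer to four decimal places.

E[-3N-1] = Σ (-3n-1)·P(N=n)
 = (-10)·1/11 + (-13)·4/33 + (-16)·5/33 + (-19)·2/11 + (-22)·7/33 + (-25)·8/33
 = (-10/11) + (-52/33) + (-80/33) + (-38/11) + (-14/3) + (-200/33)
 = -210/11

-19.0909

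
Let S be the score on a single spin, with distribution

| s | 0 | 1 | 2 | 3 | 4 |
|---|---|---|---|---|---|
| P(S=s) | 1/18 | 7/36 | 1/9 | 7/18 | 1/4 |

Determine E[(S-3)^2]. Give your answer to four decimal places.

1.6389

E[(S-3)^2] = Σ (s-3)^2·P(S=s)
 = 9·1/18 + 4·7/36 + 1·1/9 + 0·7/18 + 1·1/4
 = 1/2 + 7/9 + 1/9 + 0 + 1/4
 = 59/36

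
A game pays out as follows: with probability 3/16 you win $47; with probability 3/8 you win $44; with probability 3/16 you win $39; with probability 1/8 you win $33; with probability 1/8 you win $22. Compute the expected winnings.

E[payout] = 47·3/16 + 44·3/8 + 39·3/16 + 33·1/8 + 22·1/8
 = 141/16 + 33/2 + 117/16 + 33/8 + 11/4
 = 79/2

39.5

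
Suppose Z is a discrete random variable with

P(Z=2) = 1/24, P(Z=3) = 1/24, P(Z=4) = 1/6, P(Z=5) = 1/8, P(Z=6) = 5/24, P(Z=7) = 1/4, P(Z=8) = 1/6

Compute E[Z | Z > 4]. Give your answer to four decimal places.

P(Z > 4) = 1/8 + 5/24 + 1/4 + 1/6 = 3/4.
E[Z | Z > 4] = [5·1/8 + 6·5/24 + 7·1/4 + 8·1/6] / (3/4)
 = 119/24 / (3/4)
 = 119/18

6.6111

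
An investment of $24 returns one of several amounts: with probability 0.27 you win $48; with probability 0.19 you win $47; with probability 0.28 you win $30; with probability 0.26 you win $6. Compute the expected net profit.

7.85

E[payout] = 48·0.27 + 47·0.19 + 30·0.28 + 6·0.26
 = 12.96 + 8.93 + 8.4 + 1.56
 = 31.85
Net = 31.85 - 24 = 7.85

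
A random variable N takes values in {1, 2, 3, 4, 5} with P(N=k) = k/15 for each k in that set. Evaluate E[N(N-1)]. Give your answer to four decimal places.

11.3333

E[N(N-1)] = Σ n(n-1)·P(N=n)
 = 0·1/15 + 2·2/15 + 6·1/5 + 12·4/15 + 20·1/3
 = 0 + 4/15 + 6/5 + 16/5 + 20/3
 = 34/3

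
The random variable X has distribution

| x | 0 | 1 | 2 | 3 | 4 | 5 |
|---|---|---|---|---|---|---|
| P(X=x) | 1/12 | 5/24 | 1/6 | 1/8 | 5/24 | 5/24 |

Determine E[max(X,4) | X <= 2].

P(X <= 2) = 1/12 + 5/24 + 1/6 = 11/24.
E[max(X,4) | X <= 2] = [4·1/12 + 4·5/24 + 4·1/6] / (11/24)
 = 11/6 / (11/24)
 = 4

4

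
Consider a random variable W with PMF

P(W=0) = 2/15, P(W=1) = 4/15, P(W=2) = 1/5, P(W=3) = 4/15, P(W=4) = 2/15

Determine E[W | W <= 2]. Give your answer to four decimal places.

1.1111

P(W <= 2) = 2/15 + 4/15 + 1/5 = 3/5.
E[W | W <= 2] = [0·2/15 + 1·4/15 + 2·1/5] / (3/5)
 = 2/3 / (3/5)
 = 10/9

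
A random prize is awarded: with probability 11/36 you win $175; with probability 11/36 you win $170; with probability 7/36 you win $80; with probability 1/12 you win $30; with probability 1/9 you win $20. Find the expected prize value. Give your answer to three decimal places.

125.694

E[payout] = 175·11/36 + 170·11/36 + 80·7/36 + 30·1/12 + 20·1/9
 = 1925/36 + 935/18 + 140/9 + 5/2 + 20/9
 = 4525/36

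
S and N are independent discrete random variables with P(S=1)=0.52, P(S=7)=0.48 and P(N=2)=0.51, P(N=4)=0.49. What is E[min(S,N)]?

E[min(S,N)] = Σ_s Σ_n min(s,n) · P(S=s)P(N=n)
 = 1·0.2652 + 1·0.2548 + 2·0.2448 + 4·0.2352
 = 0.2652 + 0.2548 + 0.4896 + 0.9408
 = 1.9504

1.9504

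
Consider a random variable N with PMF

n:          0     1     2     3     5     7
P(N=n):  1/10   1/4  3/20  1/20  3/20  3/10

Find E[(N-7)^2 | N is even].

34.6

P(N is even) = 1/10 + 3/20 = 1/4.
E[(N-7)^2 | N is even] = [49·1/10 + 25·3/20] / (1/4)
 = 173/20 / (1/4)
 = 173/5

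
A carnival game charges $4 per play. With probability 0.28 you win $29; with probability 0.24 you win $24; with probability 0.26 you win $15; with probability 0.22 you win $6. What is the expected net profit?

15.1

E[payout] = 29·0.28 + 24·0.24 + 15·0.26 + 6·0.22
 = 8.12 + 5.76 + 3.9 + 1.32
 = 19.1
Net = 19.1 - 4 = 15.1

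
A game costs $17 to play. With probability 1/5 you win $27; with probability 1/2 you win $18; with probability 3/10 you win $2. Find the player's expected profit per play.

E[payout] = 27·1/5 + 18·1/2 + 2·3/10
 = 27/5 + 9 + 3/5
 = 15
Net = 15 - 17 = -2

-2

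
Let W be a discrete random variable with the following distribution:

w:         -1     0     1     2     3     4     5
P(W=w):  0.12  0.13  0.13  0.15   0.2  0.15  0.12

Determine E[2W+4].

E[2W+4] = Σ (2w+4)·P(W=w)
 = 2·0.12 + 4·0.13 + 6·0.13 + 8·0.15 + 10·0.2 + 12·0.15 + 14·0.12
 = 0.24 + 0.52 + 0.78 + 1.2 + 2 + 1.8 + 1.68
 = 8.22

8.22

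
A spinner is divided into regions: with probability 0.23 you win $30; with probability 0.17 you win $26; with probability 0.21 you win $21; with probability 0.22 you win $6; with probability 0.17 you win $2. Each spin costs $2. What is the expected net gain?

15.39

E[payout] = 30·0.23 + 26·0.17 + 21·0.21 + 6·0.22 + 2·0.17
 = 6.9 + 4.42 + 4.41 + 1.32 + 0.34
 = 17.39
Net = 17.39 - 2 = 15.39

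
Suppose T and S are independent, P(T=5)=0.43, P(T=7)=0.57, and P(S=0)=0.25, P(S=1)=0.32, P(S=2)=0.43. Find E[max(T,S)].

E[max(T,S)] = Σ_t Σ_s max(t,s) · P(T=t)P(S=s)
 = 5·0.1075 + 5·0.1376 + 5·0.1849 + 7·0.1425 + 7·0.1824 + 7·0.2451
 = 0.5375 + 0.688 + 0.9245 + 0.9975 + 1.2768 + 1.7157
 = 6.14

6.14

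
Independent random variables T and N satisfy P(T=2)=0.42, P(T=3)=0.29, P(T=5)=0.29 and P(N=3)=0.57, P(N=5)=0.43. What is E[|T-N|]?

E[|T-N|] = Σ_t Σ_n |t-n| · P(T=t)P(N=n)
 = 1·0.2394 + 3·0.1806 + 0·0.1653 + 2·0.1247 + 2·0.1653 + 0·0.1247
 = 0.2394 + 0.5418 + 0 + 0.2494 + 0.3306 + 0
 = 1.3612

1.3612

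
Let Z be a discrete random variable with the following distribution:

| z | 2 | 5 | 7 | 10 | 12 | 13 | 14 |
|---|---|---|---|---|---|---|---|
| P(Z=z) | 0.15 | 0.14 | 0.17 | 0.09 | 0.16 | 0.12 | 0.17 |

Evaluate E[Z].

E[Z] = Σ z·P(Z=z)
 = 2·0.15 + 5·0.14 + 7·0.17 + 10·0.09 + 12·0.16 + 13·0.12 + 14·0.17
 = 0.3 + 0.7 + 1.19 + 0.9 + 1.92 + 1.56 + 2.38
 = 8.95

8.95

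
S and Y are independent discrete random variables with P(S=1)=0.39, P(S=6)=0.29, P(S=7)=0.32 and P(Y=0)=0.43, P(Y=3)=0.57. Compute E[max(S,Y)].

E[max(S,Y)] = Σ_s Σ_y max(s,y) · P(S=s)P(Y=y)
 = 1·0.1677 + 3·0.2223 + 6·0.1247 + 6·0.1653 + 7·0.1376 + 7·0.1824
 = 0.1677 + 0.6669 + 0.7482 + 0.9918 + 0.9632 + 1.2768
 = 4.8146

4.8146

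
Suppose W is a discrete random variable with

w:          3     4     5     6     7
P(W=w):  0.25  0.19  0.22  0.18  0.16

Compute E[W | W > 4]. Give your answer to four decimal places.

5.8929

P(W > 4) = 0.22 + 0.18 + 0.16 = 0.56.
E[W | W > 4] = [5·0.22 + 6·0.18 + 7·0.16] / 0.56
 = 3.3 / 0.56
 = 165/28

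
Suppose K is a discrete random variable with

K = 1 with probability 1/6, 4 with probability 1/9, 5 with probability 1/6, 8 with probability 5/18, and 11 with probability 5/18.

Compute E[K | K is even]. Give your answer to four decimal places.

6.8571

P(K is even) = 1/9 + 5/18 = 7/18.
E[K | K is even] = [4·1/9 + 8·5/18] / (7/18)
 = 8/3 / (7/18)
 = 48/7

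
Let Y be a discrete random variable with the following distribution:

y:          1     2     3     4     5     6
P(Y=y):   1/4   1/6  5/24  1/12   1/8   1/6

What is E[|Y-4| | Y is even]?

1.6

P(Y is even) = 1/6 + 1/12 + 1/6 = 5/12.
E[|Y-4| | Y is even] = [2·1/6 + 0·1/12 + 2·1/6] / (5/12)
 = 2/3 / (5/12)
 = 8/5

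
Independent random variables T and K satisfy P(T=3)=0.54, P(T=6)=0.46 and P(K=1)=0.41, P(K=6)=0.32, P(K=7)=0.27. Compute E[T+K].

8.6

E[T+K] = Σ_t Σ_k (t+k) · P(T=t)P(K=k)
 = 4·0.2214 + 9·0.1728 + 10·0.1458 + 7·0.1886 + 12·0.1472 + 13·0.1242
 = 0.8856 + 1.5552 + 1.458 + 1.3202 + 1.7664 + 1.6146
 = 8.6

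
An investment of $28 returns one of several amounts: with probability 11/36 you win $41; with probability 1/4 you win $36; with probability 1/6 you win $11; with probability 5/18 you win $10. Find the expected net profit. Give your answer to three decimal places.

E[payout] = 41·11/36 + 36·1/4 + 11·1/6 + 10·5/18
 = 451/36 + 9 + 11/6 + 25/9
 = 941/36
Net = 941/36 - 28 = -67/36

-1.861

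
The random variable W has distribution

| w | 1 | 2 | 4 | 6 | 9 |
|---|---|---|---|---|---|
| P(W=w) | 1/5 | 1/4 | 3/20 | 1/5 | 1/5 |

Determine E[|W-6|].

E[|W-6|] = Σ |w-6|·P(W=w)
 = 5·1/5 + 4·1/4 + 2·3/20 + 0·1/5 + 3·1/5
 = 1 + 1 + 3/10 + 0 + 3/5
 = 29/10

2.9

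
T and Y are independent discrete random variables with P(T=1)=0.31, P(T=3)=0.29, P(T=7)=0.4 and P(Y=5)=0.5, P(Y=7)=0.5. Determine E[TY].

E[TY] = Σ_t Σ_y ty · P(T=t)P(Y=y)
 = 5·0.155 + 7·0.155 + 15·0.145 + 21·0.145 + 35·0.2 + 49·0.2
 = 0.775 + 1.085 + 2.175 + 3.045 + 7 + 9.8
 = 23.88

23.88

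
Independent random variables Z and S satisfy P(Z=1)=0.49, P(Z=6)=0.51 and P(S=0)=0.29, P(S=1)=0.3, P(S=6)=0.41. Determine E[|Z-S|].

E[|Z-S|] = Σ_z Σ_s |z-s| · P(Z=z)P(S=s)
 = 1·0.1421 + 0·0.147 + 5·0.2009 + 6·0.1479 + 5·0.153 + 0·0.2091
 = 0.1421 + 0 + 1.0045 + 0.8874 + 0.765 + 0
 = 2.799

2.799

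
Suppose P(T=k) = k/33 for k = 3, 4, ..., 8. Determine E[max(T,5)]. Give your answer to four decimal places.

6.3333

E[max(T,5)] = Σ max(t,5)·P(T=t)
 = 5·1/11 + 5·4/33 + 5·5/33 + 6·2/11 + 7·7/33 + 8·8/33
 = 5/11 + 20/33 + 25/33 + 12/11 + 49/33 + 64/33
 = 19/3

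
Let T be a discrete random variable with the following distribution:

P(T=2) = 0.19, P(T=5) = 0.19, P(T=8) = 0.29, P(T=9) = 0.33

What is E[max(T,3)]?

E[max(T,3)] = Σ max(t,3)·P(T=t)
 = 3·0.19 + 5·0.19 + 8·0.29 + 9·0.33
 = 0.57 + 0.95 + 2.32 + 2.97
 = 6.81

6.81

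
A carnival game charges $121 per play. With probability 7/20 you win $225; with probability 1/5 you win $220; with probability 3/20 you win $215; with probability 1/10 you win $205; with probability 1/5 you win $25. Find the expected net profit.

E[payout] = 225·7/20 + 220·1/5 + 215·3/20 + 205·1/10 + 25·1/5
 = 315/4 + 44 + 129/4 + 41/2 + 5
 = 361/2
Net = 361/2 - 121 = 119/2

59.5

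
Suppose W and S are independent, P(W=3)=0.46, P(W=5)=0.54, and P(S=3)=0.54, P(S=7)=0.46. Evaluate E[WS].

19.7472

E[WS] = Σ_w Σ_s ws · P(W=w)P(S=s)
 = 9·0.2484 + 21·0.2116 + 15·0.2916 + 35·0.2484
 = 2.2356 + 4.4436 + 4.374 + 8.694
 = 19.7472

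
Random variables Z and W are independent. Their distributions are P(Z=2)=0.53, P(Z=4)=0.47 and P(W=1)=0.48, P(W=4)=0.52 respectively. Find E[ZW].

E[ZW] = Σ_z Σ_w zw · P(Z=z)P(W=w)
 = 2·0.2544 + 8·0.2756 + 4·0.2256 + 16·0.2444
 = 0.5088 + 2.2048 + 0.9024 + 3.9104
 = 7.5264

7.5264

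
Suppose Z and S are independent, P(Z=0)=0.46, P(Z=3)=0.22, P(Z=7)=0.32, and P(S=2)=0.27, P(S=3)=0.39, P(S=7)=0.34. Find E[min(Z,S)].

1.9094

E[min(Z,S)] = Σ_z Σ_s min(z,s) · P(Z=z)P(S=s)
 = 0·0.1242 + 0·0.1794 + 0·0.1564 + 2·0.0594 + 3·0.0858 + 3·0.0748 + 2·0.0864 + 3·0.1248 + 7·0.1088
 = 0 + 0 + 0 + 0.1188 + 0.2574 + 0.2244 + 0.1728 + 0.3744 + 0.7616
 = 1.9094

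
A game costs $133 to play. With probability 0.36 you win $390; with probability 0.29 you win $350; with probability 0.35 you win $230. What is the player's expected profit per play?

E[payout] = 390·0.36 + 350·0.29 + 230·0.35
 = 140.4 + 101.5 + 80.5
 = 322.4
Net = 322.4 - 133 = 189.4

189.4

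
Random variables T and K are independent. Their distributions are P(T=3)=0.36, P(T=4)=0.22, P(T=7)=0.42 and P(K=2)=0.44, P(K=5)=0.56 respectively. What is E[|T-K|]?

2.2728

E[|T-K|] = Σ_t Σ_k |t-k| · P(T=t)P(K=k)
 = 1·0.1584 + 2·0.2016 + 2·0.0968 + 1·0.1232 + 5·0.1848 + 2·0.2352
 = 0.1584 + 0.4032 + 0.1936 + 0.1232 + 0.924 + 0.4704
 = 2.2728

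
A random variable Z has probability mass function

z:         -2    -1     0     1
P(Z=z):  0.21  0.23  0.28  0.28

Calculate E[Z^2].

E[Z^2] = Σ z^2·P(Z=z)
 = 4·0.21 + 1·0.23 + 0·0.28 + 1·0.28
 = 0.84 + 0.23 + 0 + 0.28
 = 1.35

1.35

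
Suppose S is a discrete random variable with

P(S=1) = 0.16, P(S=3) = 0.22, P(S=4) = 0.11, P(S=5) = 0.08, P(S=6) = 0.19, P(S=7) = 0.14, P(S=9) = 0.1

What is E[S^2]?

E[S^2] = Σ s^2·P(S=s)
 = 1·0.16 + 9·0.22 + 16·0.11 + 25·0.08 + 36·0.19 + 49·0.14 + 81·0.1
 = 0.16 + 1.98 + 1.76 + 2 + 6.84 + 6.86 + 8.1
 = 27.7

27.7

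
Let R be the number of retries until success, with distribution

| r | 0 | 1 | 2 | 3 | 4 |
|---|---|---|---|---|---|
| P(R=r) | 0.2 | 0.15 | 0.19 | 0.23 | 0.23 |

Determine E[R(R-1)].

4.52

E[R(R-1)] = Σ r(r-1)·P(R=r)
 = 0·0.2 + 0·0.15 + 2·0.19 + 6·0.23 + 12·0.23
 = 0 + 0 + 0.38 + 1.38 + 2.76
 = 4.52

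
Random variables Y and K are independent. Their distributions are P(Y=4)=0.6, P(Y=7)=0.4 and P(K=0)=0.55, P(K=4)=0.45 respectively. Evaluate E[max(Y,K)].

5.2

E[max(Y,K)] = Σ_y Σ_k max(y,k) · P(Y=y)P(K=k)
 = 4·0.33 + 4·0.27 + 7·0.22 + 7·0.18
 = 1.32 + 1.08 + 1.54 + 1.26
 = 5.2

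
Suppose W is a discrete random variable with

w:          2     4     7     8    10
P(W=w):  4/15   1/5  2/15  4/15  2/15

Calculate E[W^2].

41.2

E[W^2] = Σ w^2·P(W=w)
 = 4·4/15 + 16·1/5 + 49·2/15 + 64·4/15 + 100·2/15
 = 16/15 + 16/5 + 98/15 + 256/15 + 40/3
 = 206/5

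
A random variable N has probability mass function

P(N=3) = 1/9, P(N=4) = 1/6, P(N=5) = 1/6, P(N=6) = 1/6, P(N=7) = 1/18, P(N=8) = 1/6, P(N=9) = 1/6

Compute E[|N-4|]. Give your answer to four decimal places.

2.2778

E[|N-4|] = Σ |n-4|·P(N=n)
 = 1·1/9 + 0·1/6 + 1·1/6 + 2·1/6 + 3·1/18 + 4·1/6 + 5·1/6
 = 1/9 + 0 + 1/6 + 1/3 + 1/6 + 2/3 + 5/6
 = 41/18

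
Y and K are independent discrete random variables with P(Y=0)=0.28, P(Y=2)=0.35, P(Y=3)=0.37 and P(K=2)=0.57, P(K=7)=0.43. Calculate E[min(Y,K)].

1.5991

E[min(Y,K)] = Σ_y Σ_k min(y,k) · P(Y=y)P(K=k)
 = 0·0.1596 + 0·0.1204 + 2·0.1995 + 2·0.1505 + 2·0.2109 + 3·0.1591
 = 0 + 0 + 0.399 + 0.301 + 0.4218 + 0.4773
 = 1.5991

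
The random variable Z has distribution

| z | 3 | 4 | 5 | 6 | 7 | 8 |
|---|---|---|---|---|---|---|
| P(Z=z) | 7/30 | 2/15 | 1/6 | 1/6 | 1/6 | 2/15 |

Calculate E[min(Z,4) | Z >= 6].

4

P(Z >= 6) = 1/6 + 1/6 + 2/15 = 7/15.
E[min(Z,4) | Z >= 6] = [4·1/6 + 4·1/6 + 4·2/15] / (7/15)
 = 28/15 / (7/15)
 = 4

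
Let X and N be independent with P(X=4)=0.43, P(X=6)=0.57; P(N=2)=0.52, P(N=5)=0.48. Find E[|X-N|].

2.1128

E[|X-N|] = Σ_x Σ_n |x-n| · P(X=x)P(N=n)
 = 2·0.2236 + 1·0.2064 + 4·0.2964 + 1·0.2736
 = 0.4472 + 0.2064 + 1.1856 + 0.2736
 = 2.1128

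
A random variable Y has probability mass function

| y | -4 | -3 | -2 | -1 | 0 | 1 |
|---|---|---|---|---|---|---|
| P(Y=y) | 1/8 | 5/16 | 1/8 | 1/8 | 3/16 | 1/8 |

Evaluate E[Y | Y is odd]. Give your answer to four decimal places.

P(Y is odd) = 5/16 + 1/8 + 1/8 = 9/16.
E[Y | Y is odd] = [(-3)·5/16 + (-1)·1/8 + 1·1/8] / (9/16)
 = -15/16 / (9/16)
 = -5/3

-1.6667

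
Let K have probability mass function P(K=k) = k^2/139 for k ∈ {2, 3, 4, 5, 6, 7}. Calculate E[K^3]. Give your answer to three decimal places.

208.683

E[K^3] = Σ k^3·P(K=k)
 = 8·4/139 + 27·9/139 + 64·16/139 + 125·25/139 + 216·36/139 + 343·49/139
 = 32/139 + 243/139 + 1024/139 + 3125/139 + 7776/139 + 16807/139
 = 29007/139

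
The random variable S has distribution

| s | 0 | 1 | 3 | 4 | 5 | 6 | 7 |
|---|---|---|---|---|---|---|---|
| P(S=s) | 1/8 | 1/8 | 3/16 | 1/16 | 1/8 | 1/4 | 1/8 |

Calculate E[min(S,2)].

E[min(S,2)] = Σ min(s,2)·P(S=s)
 = 0·1/8 + 1·1/8 + 2·3/16 + 2·1/16 + 2·1/8 + 2·1/4 + 2·1/8
 = 0 + 1/8 + 3/8 + 1/8 + 1/4 + 1/2 + 1/4
 = 13/8

1.625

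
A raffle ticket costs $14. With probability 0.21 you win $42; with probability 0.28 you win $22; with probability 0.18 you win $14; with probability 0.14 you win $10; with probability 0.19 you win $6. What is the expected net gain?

6.04

E[payout] = 42·0.21 + 22·0.28 + 14·0.18 + 10·0.14 + 6·0.19
 = 8.82 + 6.16 + 2.52 + 1.4 + 1.14
 = 20.04
Net = 20.04 - 14 = 6.04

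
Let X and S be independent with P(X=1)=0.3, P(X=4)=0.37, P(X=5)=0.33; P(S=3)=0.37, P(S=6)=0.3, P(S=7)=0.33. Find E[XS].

17.9046

E[XS] = Σ_x Σ_s xs · P(X=x)P(S=s)
 = 3·0.111 + 6·0.09 + 7·0.099 + 12·0.1369 + 24·0.111 + 28·0.1221 + 15·0.1221 + 30·0.099 + 35·0.1089
 = 0.333 + 0.54 + 0.693 + 1.6428 + 2.664 + 3.4188 + 1.8315 + 2.97 + 3.8115
 = 17.9046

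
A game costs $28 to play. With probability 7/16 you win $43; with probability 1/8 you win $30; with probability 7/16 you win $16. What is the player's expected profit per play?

E[payout] = 43·7/16 + 30·1/8 + 16·7/16
 = 301/16 + 15/4 + 7
 = 473/16
Net = 473/16 - 28 = 25/16

1.5625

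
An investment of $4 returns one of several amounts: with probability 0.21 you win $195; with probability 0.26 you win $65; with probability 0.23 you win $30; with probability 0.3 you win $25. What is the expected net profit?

68.25

E[payout] = 195·0.21 + 65·0.26 + 30·0.23 + 25·0.3
 = 40.95 + 16.9 + 6.9 + 7.5
 = 72.25
Net = 72.25 - 4 = 68.25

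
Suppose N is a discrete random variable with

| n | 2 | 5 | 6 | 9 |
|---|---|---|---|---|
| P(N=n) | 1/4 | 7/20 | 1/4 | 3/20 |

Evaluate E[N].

E[N] = Σ n·P(N=n)
 = 2·1/4 + 5·7/20 + 6·1/4 + 9·3/20
 = 1/2 + 7/4 + 3/2 + 27/20
 = 51/10

5.1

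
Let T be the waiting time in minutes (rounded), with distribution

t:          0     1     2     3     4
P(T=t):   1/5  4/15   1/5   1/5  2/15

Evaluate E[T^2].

5

E[T^2] = Σ t^2·P(T=t)
 = 0·1/5 + 1·4/15 + 4·1/5 + 9·1/5 + 16·2/15
 = 0 + 4/15 + 4/5 + 9/5 + 32/15
 = 5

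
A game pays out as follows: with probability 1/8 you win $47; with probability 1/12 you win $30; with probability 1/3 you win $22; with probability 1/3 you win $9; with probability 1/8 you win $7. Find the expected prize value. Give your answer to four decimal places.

E[payout] = 47·1/8 + 30·1/12 + 22·1/3 + 9·1/3 + 7·1/8
 = 47/8 + 5/2 + 22/3 + 3 + 7/8
 = 235/12

19.5833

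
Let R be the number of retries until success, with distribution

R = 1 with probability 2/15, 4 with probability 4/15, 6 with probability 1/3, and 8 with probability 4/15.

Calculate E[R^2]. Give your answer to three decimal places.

E[R^2] = Σ r^2·P(R=r)
 = 1·2/15 + 16·4/15 + 36·1/3 + 64·4/15
 = 2/15 + 64/15 + 12 + 256/15
 = 502/15

33.467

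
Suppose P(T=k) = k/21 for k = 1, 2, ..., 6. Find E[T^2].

E[T^2] = Σ t^2·P(T=t)
 = 1·1/21 + 4·2/21 + 9·1/7 + 16·4/21 + 25·5/21 + 36·2/7
 = 1/21 + 8/21 + 9/7 + 64/21 + 125/21 + 72/7
 = 21

21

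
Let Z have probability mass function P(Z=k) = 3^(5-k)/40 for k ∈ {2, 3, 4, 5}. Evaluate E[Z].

E[Z] = Σ z·P(Z=z)
 = 2·27/40 + 3·9/40 + 4·3/40 + 5·1/40
 = 27/20 + 27/40 + 3/10 + 1/8
 = 49/20

2.45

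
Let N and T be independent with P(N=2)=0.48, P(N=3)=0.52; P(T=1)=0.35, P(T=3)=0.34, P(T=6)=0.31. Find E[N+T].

E[N+T] = Σ_n Σ_t (n+t) · P(N=n)P(T=t)
 = 3·0.168 + 5·0.1632 + 8·0.1488 + 4·0.182 + 6·0.1768 + 9·0.1612
 = 0.504 + 0.816 + 1.1904 + 0.728 + 1.0608 + 1.4508
 = 5.75

5.75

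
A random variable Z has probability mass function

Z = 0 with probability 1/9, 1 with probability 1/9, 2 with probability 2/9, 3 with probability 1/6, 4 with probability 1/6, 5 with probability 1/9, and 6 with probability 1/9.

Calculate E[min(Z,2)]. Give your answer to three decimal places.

1.667

E[min(Z,2)] = Σ min(z,2)·P(Z=z)
 = 0·1/9 + 1·1/9 + 2·2/9 + 2·1/6 + 2·1/6 + 2·1/9 + 2·1/9
 = 0 + 1/9 + 4/9 + 1/3 + 1/3 + 2/9 + 2/9
 = 5/3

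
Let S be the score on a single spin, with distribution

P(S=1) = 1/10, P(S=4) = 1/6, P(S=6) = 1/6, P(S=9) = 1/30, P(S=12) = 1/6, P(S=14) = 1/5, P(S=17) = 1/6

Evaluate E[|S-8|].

5.1

E[|S-8|] = Σ |s-8|·P(S=s)
 = 7·1/10 + 4·1/6 + 2·1/6 + 1·1/30 + 4·1/6 + 6·1/5 + 9·1/6
 = 7/10 + 2/3 + 1/3 + 1/30 + 2/3 + 6/5 + 3/2
 = 51/10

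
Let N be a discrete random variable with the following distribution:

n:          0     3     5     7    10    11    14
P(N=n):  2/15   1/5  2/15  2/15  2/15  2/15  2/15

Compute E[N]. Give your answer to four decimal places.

6.8667

E[N] = Σ n·P(N=n)
 = 0·2/15 + 3·1/5 + 5·2/15 + 7·2/15 + 10·2/15 + 11·2/15 + 14·2/15
 = 0 + 3/5 + 2/3 + 14/15 + 4/3 + 22/15 + 28/15
 = 103/15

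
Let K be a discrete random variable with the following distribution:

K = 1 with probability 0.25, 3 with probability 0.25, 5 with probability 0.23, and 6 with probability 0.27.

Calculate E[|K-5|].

E[|K-5|] = Σ |k-5|·P(K=k)
 = 4·0.25 + 2·0.25 + 0·0.23 + 1·0.27
 = 1 + 0.5 + 0 + 0.27
 = 1.77

1.77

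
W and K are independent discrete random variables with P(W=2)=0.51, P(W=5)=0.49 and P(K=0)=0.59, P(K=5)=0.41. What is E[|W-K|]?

2.6746

E[|W-K|] = Σ_w Σ_k |w-k| · P(W=w)P(K=k)
 = 2·0.3009 + 3·0.2091 + 5·0.2891 + 0·0.2009
 = 0.6018 + 0.6273 + 1.4455 + 0
 = 2.6746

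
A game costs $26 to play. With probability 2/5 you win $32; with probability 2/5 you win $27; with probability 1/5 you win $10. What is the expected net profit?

E[payout] = 32·2/5 + 27·2/5 + 10·1/5
 = 64/5 + 54/5 + 2
 = 128/5
Net = 128/5 - 26 = -2/5

-0.4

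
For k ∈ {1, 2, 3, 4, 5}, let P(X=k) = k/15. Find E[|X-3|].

1.2

E[|X-3|] = Σ |x-3|·P(X=x)
 = 2·1/15 + 1·2/15 + 0·1/5 + 1·4/15 + 2·1/3
 = 2/15 + 2/15 + 0 + 4/15 + 2/3
 = 6/5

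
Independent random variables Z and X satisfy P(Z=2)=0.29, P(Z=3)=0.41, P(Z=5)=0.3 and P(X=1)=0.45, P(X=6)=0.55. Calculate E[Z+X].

7.06

E[Z+X] = Σ_z Σ_x (z+x) · P(Z=z)P(X=x)
 = 3·0.1305 + 8·0.1595 + 4·0.1845 + 9·0.2255 + 6·0.135 + 11·0.165
 = 0.3915 + 1.276 + 0.738 + 2.0295 + 0.81 + 1.815
 = 7.06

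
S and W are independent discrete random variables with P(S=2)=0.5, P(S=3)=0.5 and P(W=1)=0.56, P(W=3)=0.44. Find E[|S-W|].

1.06

E[|S-W|] = Σ_s Σ_w |s-w| · P(S=s)P(W=w)
 = 1·0.28 + 1·0.22 + 2·0.28 + 0·0.22
 = 0.28 + 0.22 + 0.56 + 0
 = 1.06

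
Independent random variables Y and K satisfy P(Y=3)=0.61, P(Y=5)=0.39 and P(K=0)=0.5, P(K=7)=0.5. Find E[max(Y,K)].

5.39

E[max(Y,K)] = Σ_y Σ_k max(y,k) · P(Y=y)P(K=k)
 = 3·0.305 + 7·0.305 + 5·0.195 + 7·0.195
 = 0.915 + 2.135 + 0.975 + 1.365
 = 5.39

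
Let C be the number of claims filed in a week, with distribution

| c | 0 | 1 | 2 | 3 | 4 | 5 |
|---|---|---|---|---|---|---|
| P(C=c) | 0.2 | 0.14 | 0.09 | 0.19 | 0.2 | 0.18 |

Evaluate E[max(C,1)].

E[max(C,1)] = Σ max(c,1)·P(C=c)
 = 1·0.2 + 1·0.14 + 2·0.09 + 3·0.19 + 4·0.2 + 5·0.18
 = 0.2 + 0.14 + 0.18 + 0.57 + 0.8 + 0.9
 = 2.79

2.79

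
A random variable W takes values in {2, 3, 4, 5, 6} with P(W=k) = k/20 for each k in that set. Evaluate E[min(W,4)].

3.65

E[min(W,4)] = Σ min(w,4)·P(W=w)
 = 2·1/10 + 3·3/20 + 4·1/5 + 4·1/4 + 4·3/10
 = 1/5 + 9/20 + 4/5 + 1 + 6/5
 = 73/20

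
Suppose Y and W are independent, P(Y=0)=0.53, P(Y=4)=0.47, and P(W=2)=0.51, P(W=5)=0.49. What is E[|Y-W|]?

E[|Y-W|] = Σ_y Σ_w |y-w| · P(Y=y)P(W=w)
 = 2·0.2703 + 5·0.2597 + 2·0.2397 + 1·0.2303
 = 0.5406 + 1.2985 + 0.4794 + 0.2303
 = 2.5488

2.5488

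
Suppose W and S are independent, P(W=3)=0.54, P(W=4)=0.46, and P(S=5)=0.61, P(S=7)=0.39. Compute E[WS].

E[WS] = Σ_w Σ_s ws · P(W=w)P(S=s)
 = 15·0.3294 + 21·0.2106 + 20·0.2806 + 28·0.1794
 = 4.941 + 4.4226 + 5.612 + 5.0232
 = 19.9988

19.9988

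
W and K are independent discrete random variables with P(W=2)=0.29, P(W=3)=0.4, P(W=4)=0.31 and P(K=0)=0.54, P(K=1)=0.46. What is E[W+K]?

3.48

E[W+K] = Σ_w Σ_k (w+k) · P(W=w)P(K=k)
 = 2·0.1566 + 3·0.1334 + 3·0.216 + 4·0.184 + 4·0.1674 + 5·0.1426
 = 0.3132 + 0.4002 + 0.648 + 0.736 + 0.6696 + 0.713
 = 3.48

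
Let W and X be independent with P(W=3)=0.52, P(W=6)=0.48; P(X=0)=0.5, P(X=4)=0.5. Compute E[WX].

8.88

E[WX] = Σ_w Σ_x wx · P(W=w)P(X=x)
 = 0·0.26 + 12·0.26 + 0·0.24 + 24·0.24
 = 0 + 3.12 + 0 + 5.76
 = 8.88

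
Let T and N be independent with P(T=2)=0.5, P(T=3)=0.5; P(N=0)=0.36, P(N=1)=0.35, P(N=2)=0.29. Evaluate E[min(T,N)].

0.93

E[min(T,N)] = Σ_t Σ_n min(t,n) · P(T=t)P(N=n)
 = 0·0.18 + 1·0.175 + 2·0.145 + 0·0.18 + 1·0.175 + 2·0.145
 = 0 + 0.175 + 0.29 + 0 + 0.175 + 0.29
 = 0.93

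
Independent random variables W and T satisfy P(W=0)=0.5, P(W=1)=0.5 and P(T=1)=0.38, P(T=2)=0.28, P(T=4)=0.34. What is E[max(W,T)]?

2.3

E[max(W,T)] = Σ_w Σ_t max(w,t) · P(W=w)P(T=t)
 = 1·0.19 + 2·0.14 + 4·0.17 + 1·0.19 + 2·0.14 + 4·0.17
 = 0.19 + 0.28 + 0.68 + 0.19 + 0.28 + 0.68
 = 2.3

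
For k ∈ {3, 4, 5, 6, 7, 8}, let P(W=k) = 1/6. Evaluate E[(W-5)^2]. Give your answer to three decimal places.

3.167

E[(W-5)^2] = Σ (w-5)^2·P(W=w)
 = 4·1/6 + 1·1/6 + 0·1/6 + 1·1/6 + 4·1/6 + 9·1/6
 = 2/3 + 1/6 + 0 + 1/6 + 2/3 + 3/2
 = 19/6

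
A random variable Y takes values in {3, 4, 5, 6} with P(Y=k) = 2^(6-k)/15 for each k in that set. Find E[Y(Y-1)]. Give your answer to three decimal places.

11.067

E[Y(Y-1)] = Σ y(y-1)·P(Y=y)
 = 6·8/15 + 12·4/15 + 20·2/15 + 30·1/15
 = 16/5 + 16/5 + 8/3 + 2
 = 166/15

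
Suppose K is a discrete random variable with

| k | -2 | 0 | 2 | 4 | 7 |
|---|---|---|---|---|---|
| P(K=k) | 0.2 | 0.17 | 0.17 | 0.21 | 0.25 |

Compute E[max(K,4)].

E[max(K,4)] = Σ max(k,4)·P(K=k)
 = 4·0.2 + 4·0.17 + 4·0.17 + 4·0.21 + 7·0.25
 = 0.8 + 0.68 + 0.68 + 0.84 + 1.75
 = 4.75

4.75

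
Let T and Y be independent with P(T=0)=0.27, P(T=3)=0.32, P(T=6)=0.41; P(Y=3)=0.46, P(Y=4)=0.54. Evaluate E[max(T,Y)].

E[max(T,Y)] = Σ_t Σ_y max(t,y) · P(T=t)P(Y=y)
 = 3·0.1242 + 4·0.1458 + 3·0.1472 + 4·0.1728 + 6·0.1886 + 6·0.2214
 = 0.3726 + 0.5832 + 0.4416 + 0.6912 + 1.1316 + 1.3284
 = 4.5486

4.5486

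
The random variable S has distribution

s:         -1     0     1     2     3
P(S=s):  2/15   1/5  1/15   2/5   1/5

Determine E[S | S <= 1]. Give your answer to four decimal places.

-0.1667

P(S <= 1) = 2/15 + 1/5 + 1/15 = 2/5.
E[S | S <= 1] = [(-1)·2/15 + 0·1/5 + 1·1/15] / (2/5)
 = -1/15 / (2/5)
 = -1/6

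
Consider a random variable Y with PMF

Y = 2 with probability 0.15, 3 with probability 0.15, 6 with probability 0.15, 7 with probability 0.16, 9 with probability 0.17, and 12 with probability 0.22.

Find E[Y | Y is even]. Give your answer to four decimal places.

7.3846

P(Y is even) = 0.15 + 0.15 + 0.22 = 0.52.
E[Y | Y is even] = [2·0.15 + 6·0.15 + 12·0.22] / 0.52
 = 3.84 / 0.52
 = 96/13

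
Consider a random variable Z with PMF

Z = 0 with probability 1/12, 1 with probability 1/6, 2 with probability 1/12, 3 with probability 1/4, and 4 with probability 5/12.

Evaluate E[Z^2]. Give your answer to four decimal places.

9.4167

E[Z^2] = Σ z^2·P(Z=z)
 = 0·1/12 + 1·1/6 + 4·1/12 + 9·1/4 + 16·5/12
 = 0 + 1/6 + 1/3 + 9/4 + 20/3
 = 113/12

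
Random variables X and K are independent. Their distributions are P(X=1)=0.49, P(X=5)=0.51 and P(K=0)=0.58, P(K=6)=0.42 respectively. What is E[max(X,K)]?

E[max(X,K)] = Σ_x Σ_k max(x,k) · P(X=x)P(K=k)
 = 1·0.2842 + 6·0.2058 + 5·0.2958 + 6·0.2142
 = 0.2842 + 1.2348 + 1.479 + 1.2852
 = 4.2832

4.2832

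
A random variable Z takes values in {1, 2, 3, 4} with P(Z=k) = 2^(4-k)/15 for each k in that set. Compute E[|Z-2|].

0.8

E[|Z-2|] = Σ |z-2|·P(Z=z)
 = 1·8/15 + 0·4/15 + 1·2/15 + 2·1/15
 = 8/15 + 0 + 2/15 + 2/15
 = 4/5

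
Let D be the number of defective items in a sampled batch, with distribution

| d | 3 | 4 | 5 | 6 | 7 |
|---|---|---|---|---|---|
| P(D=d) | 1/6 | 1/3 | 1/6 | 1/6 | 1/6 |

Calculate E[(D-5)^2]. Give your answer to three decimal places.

1.833

E[(D-5)^2] = Σ (d-5)^2·P(D=d)
 = 4·1/6 + 1·1/3 + 0·1/6 + 1·1/6 + 4·1/6
 = 2/3 + 1/3 + 0 + 1/6 + 2/3
 = 11/6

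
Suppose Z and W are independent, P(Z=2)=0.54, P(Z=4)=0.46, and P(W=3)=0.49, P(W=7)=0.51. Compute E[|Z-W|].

E[|Z-W|] = Σ_z Σ_w |z-w| · P(Z=z)P(W=w)
 = 1·0.2646 + 5·0.2754 + 1·0.2254 + 3·0.2346
 = 0.2646 + 1.377 + 0.2254 + 0.7038
 = 2.5708

2.5708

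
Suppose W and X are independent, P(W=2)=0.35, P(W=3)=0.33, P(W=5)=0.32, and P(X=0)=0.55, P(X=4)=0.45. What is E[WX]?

5.922

E[WX] = Σ_w Σ_x wx · P(W=w)P(X=x)
 = 0·0.1925 + 8·0.1575 + 0·0.1815 + 12·0.1485 + 0·0.176 + 20·0.144
 = 0 + 1.26 + 0 + 1.782 + 0 + 2.88
 = 5.922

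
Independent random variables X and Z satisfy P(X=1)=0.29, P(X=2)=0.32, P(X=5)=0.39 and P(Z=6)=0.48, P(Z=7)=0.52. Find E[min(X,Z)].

E[min(X,Z)] = Σ_x Σ_z min(x,z) · P(X=x)P(Z=z)
 = 1·0.1392 + 1·0.1508 + 2·0.1536 + 2·0.1664 + 5·0.1872 + 5·0.2028
 = 0.1392 + 0.1508 + 0.3072 + 0.3328 + 0.936 + 1.014
 = 2.88

2.88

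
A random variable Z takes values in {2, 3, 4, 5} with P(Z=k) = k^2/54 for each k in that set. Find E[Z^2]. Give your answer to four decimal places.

E[Z^2] = Σ z^2·P(Z=z)
 = 4·2/27 + 9·1/6 + 16·8/27 + 25·25/54
 = 8/27 + 3/2 + 128/27 + 625/54
 = 163/9

18.1111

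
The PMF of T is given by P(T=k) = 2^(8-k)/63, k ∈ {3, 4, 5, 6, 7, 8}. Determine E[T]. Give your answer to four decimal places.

E[T] = Σ t·P(T=t)
 = 3·32/63 + 4·16/63 + 5·8/63 + 6·4/63 + 7·2/63 + 8·1/63
 = 32/21 + 64/63 + 40/63 + 8/21 + 2/9 + 8/63
 = 82/21

3.9048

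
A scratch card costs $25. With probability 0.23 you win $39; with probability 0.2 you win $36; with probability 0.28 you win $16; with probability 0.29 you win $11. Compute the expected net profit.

E[payout] = 39·0.23 + 36·0.2 + 16·0.28 + 11·0.29
 = 8.97 + 7.2 + 4.48 + 3.19
 = 23.84
Net = 23.84 - 25 = -1.16

-1.16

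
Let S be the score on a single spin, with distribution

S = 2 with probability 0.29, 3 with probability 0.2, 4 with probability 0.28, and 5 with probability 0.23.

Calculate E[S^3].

54.39

E[S^3] = Σ s^3·P(S=s)
 = 8·0.29 + 27·0.2 + 64·0.28 + 125·0.23
 = 2.32 + 5.4 + 17.92 + 28.75
 = 54.39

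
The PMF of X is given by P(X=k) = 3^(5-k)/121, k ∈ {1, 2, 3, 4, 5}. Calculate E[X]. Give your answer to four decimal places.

1.4793

E[X] = Σ x·P(X=x)
 = 1·81/121 + 2·27/121 + 3·9/121 + 4·3/121 + 5·1/121
 = 81/121 + 54/121 + 27/121 + 12/121 + 5/121
 = 179/121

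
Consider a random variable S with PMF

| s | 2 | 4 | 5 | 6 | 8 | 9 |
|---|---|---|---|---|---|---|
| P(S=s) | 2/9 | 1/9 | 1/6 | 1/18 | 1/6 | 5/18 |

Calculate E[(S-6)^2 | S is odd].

P(S is odd) = 1/6 + 5/18 = 4/9.
E[(S-6)^2 | S is odd] = [1·1/6 + 9·5/18] / (4/9)
 = 8/3 / (4/9)
 = 6

6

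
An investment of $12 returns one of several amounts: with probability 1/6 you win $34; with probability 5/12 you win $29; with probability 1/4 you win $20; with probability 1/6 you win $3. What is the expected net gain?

11.25

E[payout] = 34·1/6 + 29·5/12 + 20·1/4 + 3·1/6
 = 17/3 + 145/12 + 5 + 1/2
 = 93/4
Net = 93/4 - 12 = 45/4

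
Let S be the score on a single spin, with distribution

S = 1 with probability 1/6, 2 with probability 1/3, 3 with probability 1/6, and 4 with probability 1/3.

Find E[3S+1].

9

E[3S+1] = Σ (3s+1)·P(S=s)
 = 4·1/6 + 7·1/3 + 10·1/6 + 13·1/3
 = 2/3 + 7/3 + 5/3 + 13/3
 = 9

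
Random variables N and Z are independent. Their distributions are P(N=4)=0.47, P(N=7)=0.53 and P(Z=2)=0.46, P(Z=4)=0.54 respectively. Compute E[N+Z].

8.67

E[N+Z] = Σ_n Σ_z (n+z) · P(N=n)P(Z=z)
 = 6·0.2162 + 8·0.2538 + 9·0.2438 + 11·0.2862
 = 1.2972 + 2.0304 + 2.1942 + 3.1482
 = 8.67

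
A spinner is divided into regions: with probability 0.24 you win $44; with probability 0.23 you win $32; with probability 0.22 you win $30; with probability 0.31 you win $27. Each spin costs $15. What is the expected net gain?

E[payout] = 44·0.24 + 32·0.23 + 30·0.22 + 27·0.31
 = 10.56 + 7.36 + 6.6 + 8.37
 = 32.89
Net = 32.89 - 15 = 17.89

17.89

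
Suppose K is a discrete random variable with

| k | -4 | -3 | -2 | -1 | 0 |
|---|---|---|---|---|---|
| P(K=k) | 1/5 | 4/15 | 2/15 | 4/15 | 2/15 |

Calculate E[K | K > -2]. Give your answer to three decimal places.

-0.667

P(K > -2) = 4/15 + 2/15 = 2/5.
E[K | K > -2] = [(-1)·4/15 + 0·2/15] / (2/5)
 = -4/15 / (2/5)
 = -2/3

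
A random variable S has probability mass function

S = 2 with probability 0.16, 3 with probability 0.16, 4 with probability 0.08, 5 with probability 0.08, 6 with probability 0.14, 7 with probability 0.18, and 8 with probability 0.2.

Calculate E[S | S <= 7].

P(S <= 7) = 0.16 + 0.16 + 0.08 + 0.08 + 0.14 + 0.18 = 0.8.
E[S | S <= 7] = [2·0.16 + 3·0.16 + 4·0.08 + 5·0.08 + 6·0.14 + 7·0.18] / 0.8
 = 3.62 / 0.8
 = 181/40

4.525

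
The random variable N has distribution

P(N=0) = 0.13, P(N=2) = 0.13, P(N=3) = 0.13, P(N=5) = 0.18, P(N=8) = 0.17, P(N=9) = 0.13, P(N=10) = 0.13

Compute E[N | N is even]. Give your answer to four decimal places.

P(N is even) = 0.13 + 0.13 + 0.17 + 0.13 = 0.56.
E[N | N is even] = [0·0.13 + 2·0.13 + 8·0.17 + 10·0.13] / 0.56
 = 2.92 / 0.56
 = 73/14

5.2143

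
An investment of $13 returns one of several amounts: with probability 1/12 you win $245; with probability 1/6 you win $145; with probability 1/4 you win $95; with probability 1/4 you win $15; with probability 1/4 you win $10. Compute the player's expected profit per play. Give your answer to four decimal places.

E[payout] = 245·1/12 + 145·1/6 + 95·1/4 + 15·1/4 + 10·1/4
 = 245/12 + 145/6 + 95/4 + 15/4 + 5/2
 = 895/12
Net = 895/12 - 13 = 739/12

61.5833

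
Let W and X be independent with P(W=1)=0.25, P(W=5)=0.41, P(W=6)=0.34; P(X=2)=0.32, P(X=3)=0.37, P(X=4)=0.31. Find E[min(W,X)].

2.4925

E[min(W,X)] = Σ_w Σ_x min(w,x) · P(W=w)P(X=x)
 = 1·0.08 + 1·0.0925 + 1·0.0775 + 2·0.1312 + 3·0.1517 + 4·0.1271 + 2·0.1088 + 3·0.1258 + 4·0.1054
 = 0.08 + 0.0925 + 0.0775 + 0.2624 + 0.4551 + 0.5084 + 0.2176 + 0.3774 + 0.4216
 = 2.4925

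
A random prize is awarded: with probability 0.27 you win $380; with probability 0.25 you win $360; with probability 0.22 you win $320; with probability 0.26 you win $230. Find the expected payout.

E[payout] = 380·0.27 + 360·0.25 + 320·0.22 + 230·0.26
 = 102.6 + 90 + 70.4 + 59.8
 = 322.8

322.8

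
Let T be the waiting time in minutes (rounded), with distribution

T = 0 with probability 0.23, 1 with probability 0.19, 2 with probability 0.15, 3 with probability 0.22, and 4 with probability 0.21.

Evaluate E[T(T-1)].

E[T(T-1)] = Σ t(t-1)·P(T=t)
 = 0·0.23 + 0·0.19 + 2·0.15 + 6·0.22 + 12·0.21
 = 0 + 0 + 0.3 + 1.32 + 2.52
 = 4.14

4.14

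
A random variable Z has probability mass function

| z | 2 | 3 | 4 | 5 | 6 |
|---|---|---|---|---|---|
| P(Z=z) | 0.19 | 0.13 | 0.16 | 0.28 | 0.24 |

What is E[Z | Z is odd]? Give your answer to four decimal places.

P(Z is odd) = 0.13 + 0.28 = 0.41.
E[Z | Z is odd] = [3·0.13 + 5·0.28] / 0.41
 = 1.79 / 0.41
 = 179/41

4.3659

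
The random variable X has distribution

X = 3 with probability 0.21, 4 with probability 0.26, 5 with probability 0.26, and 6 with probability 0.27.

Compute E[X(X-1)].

E[X(X-1)] = Σ x(x-1)·P(X=x)
 = 6·0.21 + 12·0.26 + 20·0.26 + 30·0.27
 = 1.26 + 3.12 + 5.2 + 8.1
 = 17.68

17.68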